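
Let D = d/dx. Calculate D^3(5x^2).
0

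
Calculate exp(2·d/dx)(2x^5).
2 x^{5} + 20 x^{4} + 80 x^{3} + 160 x^{2} + 160 x + 64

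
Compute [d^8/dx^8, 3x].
24\frac{d^{7}}{dx^{7}}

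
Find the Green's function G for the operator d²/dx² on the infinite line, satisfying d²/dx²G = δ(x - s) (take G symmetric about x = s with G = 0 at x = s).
\frac{|x - s|}{2}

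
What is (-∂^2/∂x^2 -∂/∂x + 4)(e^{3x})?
- 8 e^{3 x}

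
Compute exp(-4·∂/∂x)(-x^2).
- x^{2} + 8 x - 16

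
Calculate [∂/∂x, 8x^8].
64 x^{7}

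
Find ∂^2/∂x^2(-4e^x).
- 4 e^{x}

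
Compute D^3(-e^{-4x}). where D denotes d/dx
64 e^{- 4 x}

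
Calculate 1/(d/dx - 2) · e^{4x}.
\frac{e^{4 x}}{2}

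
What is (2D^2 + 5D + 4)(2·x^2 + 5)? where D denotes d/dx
8 x^{2} + 20 x + 28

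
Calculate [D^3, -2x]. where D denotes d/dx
-6D^{2}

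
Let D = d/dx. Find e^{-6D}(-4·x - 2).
22 - 4 x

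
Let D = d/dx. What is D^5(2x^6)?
1440 x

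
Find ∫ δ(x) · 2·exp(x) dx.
2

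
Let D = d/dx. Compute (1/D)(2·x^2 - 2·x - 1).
\frac{2 x^{3}}{3} - x^{2} - x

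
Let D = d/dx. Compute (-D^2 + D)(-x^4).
4 x^{2} \left(3 - x\right)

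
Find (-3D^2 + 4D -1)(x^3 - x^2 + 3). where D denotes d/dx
- x^{3} + 13 x^{2} - 26 x + 3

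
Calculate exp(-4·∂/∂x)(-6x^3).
- 6 x^{3} + 72 x^{2} - 288 x + 384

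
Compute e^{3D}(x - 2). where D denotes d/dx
x + 1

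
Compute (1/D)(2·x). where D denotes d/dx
x^{2}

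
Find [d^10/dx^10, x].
10\frac{d^{9}}{dx^{9}}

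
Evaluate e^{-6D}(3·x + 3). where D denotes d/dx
3 x - 15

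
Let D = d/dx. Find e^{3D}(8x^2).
8 x^{2} + 48 x + 72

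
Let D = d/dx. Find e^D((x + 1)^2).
x^{2} + 4 x + 4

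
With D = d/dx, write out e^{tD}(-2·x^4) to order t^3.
2 x \left(- 4 t^{3} - 6 t^{2} x - 4 t x^{2} - x^{3}\right)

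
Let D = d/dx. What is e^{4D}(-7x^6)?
- 7 x^{6} - 168 x^{5} - 1680 x^{4} - 8960 x^{3} - 26880 x^{2} - 43008 x - 28672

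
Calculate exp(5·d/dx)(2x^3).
2 x^{3} + 30 x^{2} + 150 x + 250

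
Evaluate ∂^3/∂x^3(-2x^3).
-12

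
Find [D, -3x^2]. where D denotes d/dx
- 6 x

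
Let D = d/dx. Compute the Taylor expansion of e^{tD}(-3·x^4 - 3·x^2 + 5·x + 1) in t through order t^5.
- 3 t^{4} - 12 t^{3} x - t^{2} \left(18 x^{2} + 3\right) - t \left(12 x^{3} + 6 x - 5\right) - 3 x^{4} - 3 x^{2} + 5 x + 1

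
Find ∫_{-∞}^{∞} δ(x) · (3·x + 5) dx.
5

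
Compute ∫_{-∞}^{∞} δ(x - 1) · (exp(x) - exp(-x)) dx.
2 \sinh{\left(1 \right)}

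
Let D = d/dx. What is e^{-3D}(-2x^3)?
- 2 x^{3} + 18 x^{2} - 54 x + 54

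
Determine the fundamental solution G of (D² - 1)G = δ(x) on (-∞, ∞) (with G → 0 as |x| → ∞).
-\frac{e^{-|x|}}{2}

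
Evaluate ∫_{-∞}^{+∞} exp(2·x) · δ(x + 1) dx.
e^{-2}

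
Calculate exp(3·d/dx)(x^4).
x^{4} + 12 x^{3} + 54 x^{2} + 108 x + 81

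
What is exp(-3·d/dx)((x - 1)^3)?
x^{3} - 12 x^{2} + 48 x - 64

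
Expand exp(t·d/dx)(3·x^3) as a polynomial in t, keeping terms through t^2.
3 x \left(3 t^{2} + 3 t x + x^{2}\right)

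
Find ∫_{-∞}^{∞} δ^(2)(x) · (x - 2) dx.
0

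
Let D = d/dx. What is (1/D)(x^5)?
\frac{x^{6}}{6}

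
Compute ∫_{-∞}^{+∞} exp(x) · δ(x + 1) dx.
e^{-1}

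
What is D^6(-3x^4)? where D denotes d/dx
0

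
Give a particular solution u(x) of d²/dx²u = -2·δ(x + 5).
-|x + 5|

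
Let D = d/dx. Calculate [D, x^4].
4 x^{3}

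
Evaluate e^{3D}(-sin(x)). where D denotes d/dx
- \sin{\left(x + 3 \right)}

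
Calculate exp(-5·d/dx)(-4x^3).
- 4 x^{3} + 60 x^{2} - 300 x + 500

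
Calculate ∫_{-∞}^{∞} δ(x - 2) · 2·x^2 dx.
8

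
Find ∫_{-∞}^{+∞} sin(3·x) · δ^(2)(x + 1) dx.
9 \sin{\left(3 \right)}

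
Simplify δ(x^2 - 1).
\frac{\delta(x - 1) + \delta(x + 1)}{2}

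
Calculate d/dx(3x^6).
18 x^{5}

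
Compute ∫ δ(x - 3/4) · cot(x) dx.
\cot{\left(\frac{3}{4} \right)}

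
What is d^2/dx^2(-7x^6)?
- 210 x^{4}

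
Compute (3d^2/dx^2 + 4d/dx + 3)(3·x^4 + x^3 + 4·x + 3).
9 x^{4} + 51 x^{3} + 120 x^{2} + 30 x + 25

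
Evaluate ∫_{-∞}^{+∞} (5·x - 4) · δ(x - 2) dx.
6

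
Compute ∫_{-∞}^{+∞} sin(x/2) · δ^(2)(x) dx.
0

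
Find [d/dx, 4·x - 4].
4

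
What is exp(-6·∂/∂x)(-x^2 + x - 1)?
- x^{2} + 13 x - 43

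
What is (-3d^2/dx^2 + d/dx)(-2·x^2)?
12 - 4 x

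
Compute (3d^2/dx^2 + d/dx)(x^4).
4 x^{2} \left(x + 9\right)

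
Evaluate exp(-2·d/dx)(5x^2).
5 x^{2} - 20 x + 20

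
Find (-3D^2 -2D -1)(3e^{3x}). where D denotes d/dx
- 102 e^{3 x}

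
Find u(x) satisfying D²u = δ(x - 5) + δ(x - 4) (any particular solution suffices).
\frac{|x - 5|}{2} + \frac{|x - 4|}{2}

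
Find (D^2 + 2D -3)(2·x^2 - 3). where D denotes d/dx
- 6 x^{2} + 8 x + 13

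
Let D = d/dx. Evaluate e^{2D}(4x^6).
4 x^{6} + 48 x^{5} + 240 x^{4} + 640 x^{3} + 960 x^{2} + 768 x + 256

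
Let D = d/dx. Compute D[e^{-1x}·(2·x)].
2 \left(1 - x\right) e^{- x}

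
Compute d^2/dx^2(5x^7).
210 x^{5}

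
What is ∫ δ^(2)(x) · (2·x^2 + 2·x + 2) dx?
4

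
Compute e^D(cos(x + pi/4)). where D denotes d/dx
\cos{\left(x + \frac{\pi}{4} + 1 \right)}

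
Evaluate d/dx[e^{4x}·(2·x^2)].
4 x \left(2 x + 1\right) e^{4 x}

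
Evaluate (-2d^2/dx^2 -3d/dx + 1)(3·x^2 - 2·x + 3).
3 x^{2} - 20 x - 3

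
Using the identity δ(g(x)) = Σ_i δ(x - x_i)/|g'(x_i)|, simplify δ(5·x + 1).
\frac{\delta(x + 1/5)}{5}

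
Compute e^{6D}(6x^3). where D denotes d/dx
6 x^{3} + 108 x^{2} + 648 x + 1296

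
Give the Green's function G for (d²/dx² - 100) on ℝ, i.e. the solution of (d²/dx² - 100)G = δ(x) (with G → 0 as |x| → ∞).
-\frac{e^{-10|x|}}{20}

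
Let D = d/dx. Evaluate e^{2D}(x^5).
x^{5} + 10 x^{4} + 40 x^{3} + 80 x^{2} + 80 x + 32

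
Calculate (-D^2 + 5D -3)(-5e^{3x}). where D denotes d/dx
- 15 e^{3 x}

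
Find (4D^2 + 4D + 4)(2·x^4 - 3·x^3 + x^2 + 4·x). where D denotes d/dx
8 x^{4} + 20 x^{3} + 64 x^{2} - 48 x + 24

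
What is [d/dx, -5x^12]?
- 60 x^{11}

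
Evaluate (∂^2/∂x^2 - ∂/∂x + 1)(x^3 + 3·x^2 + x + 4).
x^{3} + x + 9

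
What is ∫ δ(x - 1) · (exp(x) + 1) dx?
1 + e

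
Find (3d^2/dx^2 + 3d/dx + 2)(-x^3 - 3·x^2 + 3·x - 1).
- 2 x^{3} - 15 x^{2} - 30 x - 11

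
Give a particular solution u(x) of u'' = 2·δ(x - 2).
|x - 2|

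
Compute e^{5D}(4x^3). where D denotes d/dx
4 x^{3} + 60 x^{2} + 300 x + 500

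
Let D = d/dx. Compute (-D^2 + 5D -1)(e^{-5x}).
- 51 e^{- 5 x}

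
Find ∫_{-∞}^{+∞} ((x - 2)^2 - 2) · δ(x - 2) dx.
-2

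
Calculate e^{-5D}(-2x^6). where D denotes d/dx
- 2 x^{6} + 60 x^{5} - 750 x^{4} + 5000 x^{3} - 18750 x^{2} + 37500 x - 31250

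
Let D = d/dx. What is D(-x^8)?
- 8 x^{7}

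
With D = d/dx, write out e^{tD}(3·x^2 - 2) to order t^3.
3 t^{2} + 6 t x + 3 x^{2} - 2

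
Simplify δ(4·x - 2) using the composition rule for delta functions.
\frac{\delta(x - 1/2)}{4}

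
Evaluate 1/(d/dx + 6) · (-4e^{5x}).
- \frac{4 e^{5 x}}{11}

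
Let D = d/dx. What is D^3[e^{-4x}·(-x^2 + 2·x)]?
8 \left(8 x^{2} - 28 x + 15\right) e^{- 4 x}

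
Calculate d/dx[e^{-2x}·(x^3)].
x^{2} \left(3 - 2 x\right) e^{- 2 x}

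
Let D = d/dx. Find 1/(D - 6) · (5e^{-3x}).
- \frac{5 e^{- 3 x}}{9}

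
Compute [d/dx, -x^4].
- 4 x^{3}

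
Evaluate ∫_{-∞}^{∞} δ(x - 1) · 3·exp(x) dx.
3 e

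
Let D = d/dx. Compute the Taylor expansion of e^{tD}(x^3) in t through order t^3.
t^{3} + 3 t^{2} x + 3 t x^{2} + x^{3}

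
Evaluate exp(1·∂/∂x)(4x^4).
4 x^{4} + 16 x^{3} + 24 x^{2} + 16 x + 4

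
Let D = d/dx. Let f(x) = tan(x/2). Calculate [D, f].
\frac{1}{\cos{\left(x \right)} + 1}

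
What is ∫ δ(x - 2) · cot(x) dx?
\cot{\left(2 \right)}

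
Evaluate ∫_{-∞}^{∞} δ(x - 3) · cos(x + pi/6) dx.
\cos{\left(\frac{\pi}{6} + 3 \right)}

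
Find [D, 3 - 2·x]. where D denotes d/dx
-2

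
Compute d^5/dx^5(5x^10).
151200 x^{5}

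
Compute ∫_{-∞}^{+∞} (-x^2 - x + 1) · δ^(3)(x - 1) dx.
0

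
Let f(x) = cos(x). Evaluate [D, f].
- \sin{\left(x \right)}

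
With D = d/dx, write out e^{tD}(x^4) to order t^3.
x \left(4 t^{3} + 6 t^{2} x + 4 t x^{2} + x^{3}\right)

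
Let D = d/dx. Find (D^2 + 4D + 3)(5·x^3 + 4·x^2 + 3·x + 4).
15 x^{3} + 72 x^{2} + 71 x + 32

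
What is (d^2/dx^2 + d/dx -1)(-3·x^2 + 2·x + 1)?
3 x^{2} - 8 x - 5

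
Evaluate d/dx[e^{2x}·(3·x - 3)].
\left(6 x - 3\right) e^{2 x}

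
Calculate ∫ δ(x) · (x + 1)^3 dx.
1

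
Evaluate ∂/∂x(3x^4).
12 x^{3}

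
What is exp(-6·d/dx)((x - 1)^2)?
x^{2} - 14 x + 49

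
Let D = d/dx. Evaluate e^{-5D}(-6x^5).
- 6 x^{5} + 150 x^{4} - 1500 x^{3} + 7500 x^{2} - 18750 x + 18750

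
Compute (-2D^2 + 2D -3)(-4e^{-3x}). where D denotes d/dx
108 e^{- 3 x}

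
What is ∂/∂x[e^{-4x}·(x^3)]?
x^{2} \left(3 - 4 x\right) e^{- 4 x}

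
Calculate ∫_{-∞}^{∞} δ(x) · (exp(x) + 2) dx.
3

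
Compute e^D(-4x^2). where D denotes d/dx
- 4 x^{2} - 8 x - 4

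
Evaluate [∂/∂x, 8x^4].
32 x^{3}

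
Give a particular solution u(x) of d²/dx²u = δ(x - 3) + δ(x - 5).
\frac{|x - 3|}{2} + \frac{|x - 5|}{2}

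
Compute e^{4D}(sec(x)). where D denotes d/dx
\sec{\left(x + 4 \right)}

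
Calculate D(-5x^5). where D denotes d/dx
- 25 x^{4}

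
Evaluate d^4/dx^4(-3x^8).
- 5040 x^{4}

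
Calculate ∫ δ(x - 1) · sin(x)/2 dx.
\frac{\sin{\left(1 \right)}}{2}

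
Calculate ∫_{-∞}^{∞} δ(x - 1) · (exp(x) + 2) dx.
2 + e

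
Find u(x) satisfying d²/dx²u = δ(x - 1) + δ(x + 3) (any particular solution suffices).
\frac{|x - 1|}{2} + \frac{|x + 3|}{2}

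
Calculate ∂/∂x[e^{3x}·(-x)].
\left(- 3 x - 1\right) e^{3 x}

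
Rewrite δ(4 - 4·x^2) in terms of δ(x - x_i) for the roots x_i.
\frac{\delta(x - 1) + \delta(x + 1)}{8}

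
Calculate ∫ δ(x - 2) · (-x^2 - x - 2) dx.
-8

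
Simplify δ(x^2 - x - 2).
\frac{\delta(x + 1) + \delta(x - 2)}{3}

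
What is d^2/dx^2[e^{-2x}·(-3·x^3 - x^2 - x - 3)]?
2 \left(- 6 x^{3} + 16 x^{2} - 7 x - 5\right) e^{- 2 x}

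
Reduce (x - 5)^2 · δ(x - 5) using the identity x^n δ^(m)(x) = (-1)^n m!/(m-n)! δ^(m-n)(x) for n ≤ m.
0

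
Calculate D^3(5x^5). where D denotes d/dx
300 x^{2}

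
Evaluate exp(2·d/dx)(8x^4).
8 x^{4} + 64 x^{3} + 192 x^{2} + 256 x + 128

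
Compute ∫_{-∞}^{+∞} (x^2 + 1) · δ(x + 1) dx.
2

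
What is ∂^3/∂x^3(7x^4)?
168 x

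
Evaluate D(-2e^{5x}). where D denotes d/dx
- 10 e^{5 x}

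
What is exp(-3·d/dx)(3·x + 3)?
3 x - 6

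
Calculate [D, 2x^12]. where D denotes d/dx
24 x^{11}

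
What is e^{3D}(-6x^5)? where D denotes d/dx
- 6 x^{5} - 90 x^{4} - 540 x^{3} - 1620 x^{2} - 2430 x - 1458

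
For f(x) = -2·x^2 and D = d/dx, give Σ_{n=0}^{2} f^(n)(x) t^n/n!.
- 2 t^{2} - 4 t x - 2 x^{2}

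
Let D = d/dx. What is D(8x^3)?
24 x^{2}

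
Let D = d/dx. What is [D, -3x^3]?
- 9 x^{2}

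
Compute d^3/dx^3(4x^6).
480 x^{3}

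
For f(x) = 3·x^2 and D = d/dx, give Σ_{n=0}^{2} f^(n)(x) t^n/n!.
3 t^{2} + 6 t x + 3 x^{2}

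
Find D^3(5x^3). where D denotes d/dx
30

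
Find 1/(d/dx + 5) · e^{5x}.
\frac{e^{5 x}}{10}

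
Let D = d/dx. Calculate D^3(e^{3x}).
27 e^{3 x}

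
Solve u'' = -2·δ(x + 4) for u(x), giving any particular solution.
-|x + 4|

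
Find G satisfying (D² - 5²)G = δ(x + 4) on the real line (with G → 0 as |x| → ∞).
-\frac{e^{-5|x + 4|}}{10}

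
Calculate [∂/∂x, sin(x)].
\cos{\left(x \right)}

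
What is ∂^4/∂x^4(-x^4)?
-24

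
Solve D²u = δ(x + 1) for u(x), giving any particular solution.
\frac{|x + 1|}{2}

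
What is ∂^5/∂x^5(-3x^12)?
- 285120 x^{7}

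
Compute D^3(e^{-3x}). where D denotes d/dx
- 27 e^{- 3 x}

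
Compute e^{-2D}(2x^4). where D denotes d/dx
2 x^{4} - 16 x^{3} + 48 x^{2} - 64 x + 32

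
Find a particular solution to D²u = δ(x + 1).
\frac{|x + 1|}{2}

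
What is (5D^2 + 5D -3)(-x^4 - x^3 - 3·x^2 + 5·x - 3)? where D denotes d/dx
3 x^{4} - 17 x^{3} - 66 x^{2} - 75 x + 4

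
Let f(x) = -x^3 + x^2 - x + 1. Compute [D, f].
- 3 x^{2} + 2 x - 1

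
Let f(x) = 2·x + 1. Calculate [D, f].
2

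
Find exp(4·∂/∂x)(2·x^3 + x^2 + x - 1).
2 x^{3} + 25 x^{2} + 105 x + 147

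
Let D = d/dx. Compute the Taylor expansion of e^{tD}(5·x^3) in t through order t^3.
5 t^{3} + 15 t^{2} x + 15 t x^{2} + 5 x^{3}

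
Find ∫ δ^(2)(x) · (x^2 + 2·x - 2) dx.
2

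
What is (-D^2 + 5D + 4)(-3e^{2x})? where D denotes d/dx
- 30 e^{2 x}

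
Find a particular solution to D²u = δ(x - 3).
\frac{|x - 3|}{2}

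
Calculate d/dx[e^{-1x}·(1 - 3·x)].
\left(3 x - 4\right) e^{- x}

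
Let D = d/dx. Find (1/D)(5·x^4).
x^{5}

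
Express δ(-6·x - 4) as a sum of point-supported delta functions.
\frac{\delta(x + 2/3)}{6}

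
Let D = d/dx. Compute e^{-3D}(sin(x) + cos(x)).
\sqrt{2} \cos{\left(- x + \frac{\pi}{4} + 3 \right)}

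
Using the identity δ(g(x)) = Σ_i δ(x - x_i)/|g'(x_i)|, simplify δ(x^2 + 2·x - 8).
\frac{\delta(x - 2) + \delta(x + 4)}{6}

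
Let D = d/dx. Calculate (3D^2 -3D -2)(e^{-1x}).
4 e^{- x}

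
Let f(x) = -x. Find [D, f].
-1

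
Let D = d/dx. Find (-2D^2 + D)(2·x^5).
10 x^{3} \left(x - 8\right)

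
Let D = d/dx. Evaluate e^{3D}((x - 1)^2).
x^{2} + 4 x + 4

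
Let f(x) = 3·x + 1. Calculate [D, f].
3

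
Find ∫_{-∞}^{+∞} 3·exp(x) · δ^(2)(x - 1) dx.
3 e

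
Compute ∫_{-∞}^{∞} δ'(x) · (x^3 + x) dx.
-1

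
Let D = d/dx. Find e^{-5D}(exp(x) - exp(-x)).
- e^{5 - x} + e^{x - 5}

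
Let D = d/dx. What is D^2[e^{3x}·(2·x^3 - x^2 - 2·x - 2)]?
\left(18 x^{3} + 27 x^{2} - 18 x - 32\right) e^{3 x}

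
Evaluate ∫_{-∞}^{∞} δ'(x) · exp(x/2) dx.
- \frac{1}{2}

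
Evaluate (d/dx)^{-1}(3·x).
\frac{3 x^{2}}{2}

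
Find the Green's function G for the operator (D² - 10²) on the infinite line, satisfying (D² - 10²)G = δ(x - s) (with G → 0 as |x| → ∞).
-\frac{e^{-10|x-s|}}{20}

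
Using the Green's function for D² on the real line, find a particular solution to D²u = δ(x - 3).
\frac{|x - 3|}{2}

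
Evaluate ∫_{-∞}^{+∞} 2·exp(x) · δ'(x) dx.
-2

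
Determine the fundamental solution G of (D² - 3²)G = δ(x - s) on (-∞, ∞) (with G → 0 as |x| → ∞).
-\frac{e^{-3|x-s|}}{6}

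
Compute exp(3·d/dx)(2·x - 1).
2 x + 5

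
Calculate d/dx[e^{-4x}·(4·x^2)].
8 x \left(1 - 2 x\right) e^{- 4 x}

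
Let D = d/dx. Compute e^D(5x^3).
5 x^{3} + 15 x^{2} + 15 x + 5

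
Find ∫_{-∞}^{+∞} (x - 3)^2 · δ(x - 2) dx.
1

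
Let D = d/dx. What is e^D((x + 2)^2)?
x^{2} + 6 x + 9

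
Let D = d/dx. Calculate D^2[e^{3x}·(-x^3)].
- 3 x \left(3 x^{2} + 6 x + 2\right) e^{3 x}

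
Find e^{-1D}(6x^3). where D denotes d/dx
6 x^{3} - 18 x^{2} + 18 x - 6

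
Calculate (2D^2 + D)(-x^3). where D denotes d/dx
3 x \left(- x - 4\right)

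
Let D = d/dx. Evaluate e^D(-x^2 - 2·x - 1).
- x^{2} - 4 x - 4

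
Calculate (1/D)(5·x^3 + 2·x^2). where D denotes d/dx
\frac{5 x^{4}}{4} + \frac{2 x^{3}}{3}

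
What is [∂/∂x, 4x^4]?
16 x^{3}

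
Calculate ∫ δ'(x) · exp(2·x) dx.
-2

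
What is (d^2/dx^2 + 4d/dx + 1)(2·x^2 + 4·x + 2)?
2 x^{2} + 20 x + 22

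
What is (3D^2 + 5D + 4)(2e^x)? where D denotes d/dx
24 e^{x}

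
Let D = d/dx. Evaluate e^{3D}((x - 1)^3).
x^{3} + 6 x^{2} + 12 x + 8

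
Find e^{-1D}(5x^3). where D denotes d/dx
5 x^{3} - 15 x^{2} + 15 x - 5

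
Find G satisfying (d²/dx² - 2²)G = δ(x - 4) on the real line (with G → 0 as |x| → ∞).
-\frac{e^{-2|x - 4|}}{4}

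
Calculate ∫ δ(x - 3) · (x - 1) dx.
2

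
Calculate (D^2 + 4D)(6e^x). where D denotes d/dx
30 e^{x}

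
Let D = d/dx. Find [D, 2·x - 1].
2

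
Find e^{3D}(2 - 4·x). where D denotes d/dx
- 4 x - 10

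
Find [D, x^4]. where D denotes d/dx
4 x^{3}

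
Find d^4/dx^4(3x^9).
9072 x^{5}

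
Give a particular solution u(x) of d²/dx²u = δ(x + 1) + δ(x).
\frac{|x + 1|}{2} + \frac{|x|}{2}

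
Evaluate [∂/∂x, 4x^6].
24 x^{5}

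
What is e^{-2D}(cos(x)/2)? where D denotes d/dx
\frac{\cos{\left(x - 2 \right)}}{2}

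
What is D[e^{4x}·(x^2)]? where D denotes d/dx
2 x \left(2 x + 1\right) e^{4 x}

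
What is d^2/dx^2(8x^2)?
16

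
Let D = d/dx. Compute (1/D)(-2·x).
- x^{2}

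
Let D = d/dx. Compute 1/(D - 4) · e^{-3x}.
- \frac{e^{- 3 x}}{7}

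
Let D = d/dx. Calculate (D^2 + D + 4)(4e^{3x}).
64 e^{3 x}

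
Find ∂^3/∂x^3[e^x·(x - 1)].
\left(x + 2\right) e^{x}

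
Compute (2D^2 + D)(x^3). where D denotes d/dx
3 x \left(x + 4\right)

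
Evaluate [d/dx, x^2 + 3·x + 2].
2 x + 3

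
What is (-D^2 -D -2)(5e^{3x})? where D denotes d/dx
- 70 e^{3 x}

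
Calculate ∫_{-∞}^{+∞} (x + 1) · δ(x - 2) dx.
3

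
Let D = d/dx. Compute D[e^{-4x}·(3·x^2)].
6 x \left(1 - 2 x\right) e^{- 4 x}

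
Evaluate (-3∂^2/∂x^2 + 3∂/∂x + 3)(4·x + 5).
12 x + 27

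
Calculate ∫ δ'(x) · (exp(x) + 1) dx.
-1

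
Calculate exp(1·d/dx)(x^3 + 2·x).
x^{3} + 3 x^{2} + 5 x + 3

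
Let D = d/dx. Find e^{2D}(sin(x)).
\sin{\left(x + 2 \right)}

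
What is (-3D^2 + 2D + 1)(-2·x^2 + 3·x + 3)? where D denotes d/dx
- 2 x^{2} - 5 x + 21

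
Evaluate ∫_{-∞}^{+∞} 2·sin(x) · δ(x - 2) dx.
2 \sin{\left(2 \right)}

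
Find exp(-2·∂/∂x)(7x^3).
7 x^{3} - 42 x^{2} + 84 x - 56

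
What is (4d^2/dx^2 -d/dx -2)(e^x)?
e^{x}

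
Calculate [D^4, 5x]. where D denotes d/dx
20D^{3}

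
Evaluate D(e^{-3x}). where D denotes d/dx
- 3 e^{- 3 x}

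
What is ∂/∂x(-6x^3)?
- 18 x^{2}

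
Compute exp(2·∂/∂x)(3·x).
3 x + 6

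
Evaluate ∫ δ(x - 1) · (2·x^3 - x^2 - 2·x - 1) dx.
-2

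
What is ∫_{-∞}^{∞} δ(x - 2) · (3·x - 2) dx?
4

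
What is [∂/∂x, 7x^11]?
77 x^{10}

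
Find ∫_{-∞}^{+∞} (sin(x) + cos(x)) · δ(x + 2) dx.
- \sin{\left(2 \right)} + \cos{\left(2 \right)}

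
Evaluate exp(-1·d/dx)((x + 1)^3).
x^{3}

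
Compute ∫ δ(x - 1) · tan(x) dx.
\tan{\left(1 \right)}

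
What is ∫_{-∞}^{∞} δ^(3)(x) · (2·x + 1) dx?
0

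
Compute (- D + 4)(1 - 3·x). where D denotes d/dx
7 - 12 x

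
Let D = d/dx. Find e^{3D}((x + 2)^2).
x^{2} + 10 x + 25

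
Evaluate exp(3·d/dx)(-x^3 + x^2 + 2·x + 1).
- x^{3} - 8 x^{2} - 19 x - 11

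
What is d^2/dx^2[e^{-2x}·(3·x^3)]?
6 x \left(2 x^{2} - 6 x + 3\right) e^{- 2 x}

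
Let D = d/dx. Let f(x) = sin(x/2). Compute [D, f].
\frac{\cos{\left(\frac{x}{2} \right)}}{2}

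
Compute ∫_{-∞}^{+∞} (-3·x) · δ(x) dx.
0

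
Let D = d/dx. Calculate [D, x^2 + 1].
2 x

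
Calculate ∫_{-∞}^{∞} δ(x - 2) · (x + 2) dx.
4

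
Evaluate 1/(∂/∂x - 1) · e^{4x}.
\frac{e^{4 x}}{3}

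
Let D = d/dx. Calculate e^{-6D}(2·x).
2 x - 12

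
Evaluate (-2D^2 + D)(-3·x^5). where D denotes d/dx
15 x^{3} \left(8 - x\right)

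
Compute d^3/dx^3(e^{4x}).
64 e^{4 x}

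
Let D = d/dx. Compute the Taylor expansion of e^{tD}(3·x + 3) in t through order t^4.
3 t + 3 x + 3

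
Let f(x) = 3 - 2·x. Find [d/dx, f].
-2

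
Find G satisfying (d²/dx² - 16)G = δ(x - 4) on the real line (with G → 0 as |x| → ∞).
-\frac{e^{-4|x - 4|}}{8}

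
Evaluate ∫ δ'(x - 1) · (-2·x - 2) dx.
2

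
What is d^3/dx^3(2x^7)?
420 x^{4}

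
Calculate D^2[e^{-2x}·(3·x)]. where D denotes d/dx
12 \left(x - 1\right) e^{- 2 x}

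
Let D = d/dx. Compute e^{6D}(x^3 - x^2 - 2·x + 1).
x^{3} + 17 x^{2} + 94 x + 169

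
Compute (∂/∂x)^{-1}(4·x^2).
\frac{4 x^{3}}{3}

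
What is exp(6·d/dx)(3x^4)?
3 x^{4} + 72 x^{3} + 648 x^{2} + 2592 x + 3888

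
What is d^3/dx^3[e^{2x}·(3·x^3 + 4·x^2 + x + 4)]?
\left(24 x^{3} + 140 x^{2} + 212 x + 110\right) e^{2 x}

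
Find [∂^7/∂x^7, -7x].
-49\frac{d^{6}}{dx^{6}}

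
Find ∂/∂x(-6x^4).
- 24 x^{3}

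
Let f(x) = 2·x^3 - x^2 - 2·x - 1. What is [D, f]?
6 x^{2} - 2 x - 2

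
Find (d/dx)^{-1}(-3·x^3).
- \frac{3 x^{4}}{4}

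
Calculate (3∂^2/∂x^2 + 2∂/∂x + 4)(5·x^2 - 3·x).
20 x^{2} + 8 x + 24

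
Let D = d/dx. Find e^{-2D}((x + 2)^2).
x^{2}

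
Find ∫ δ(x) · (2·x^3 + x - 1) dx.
-1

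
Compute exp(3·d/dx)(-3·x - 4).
- 3 x - 13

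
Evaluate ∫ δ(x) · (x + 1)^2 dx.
1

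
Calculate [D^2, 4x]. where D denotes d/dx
8D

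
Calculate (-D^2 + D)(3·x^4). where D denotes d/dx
12 x^{2} \left(x - 3\right)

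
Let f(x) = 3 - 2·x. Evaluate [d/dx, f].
-2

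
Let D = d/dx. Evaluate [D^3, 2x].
6D^{2}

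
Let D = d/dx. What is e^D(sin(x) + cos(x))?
\sqrt{2} \sin{\left(x + \frac{\pi}{4} + 1 \right)}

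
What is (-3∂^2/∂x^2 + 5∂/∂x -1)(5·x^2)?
- 5 x^{2} + 50 x - 30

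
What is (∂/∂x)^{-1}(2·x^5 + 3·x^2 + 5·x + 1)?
\frac{x^{6}}{3} + x^{3} + \frac{5 x^{2}}{2} + x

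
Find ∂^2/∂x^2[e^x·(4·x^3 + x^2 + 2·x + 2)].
\left(4 x^{3} + 25 x^{2} + 30 x + 8\right) e^{x}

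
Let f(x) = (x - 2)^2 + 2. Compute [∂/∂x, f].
2 x - 4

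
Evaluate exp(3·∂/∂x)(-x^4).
- x^{4} - 12 x^{3} - 54 x^{2} - 108 x - 81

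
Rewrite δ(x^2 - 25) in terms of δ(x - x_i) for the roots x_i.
\frac{\delta(x - 5) + \delta(x + 5)}{10}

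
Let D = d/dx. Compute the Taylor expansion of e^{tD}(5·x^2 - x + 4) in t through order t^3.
5 t^{2} + t \left(10 x - 1\right) + 5 x^{2} - x + 4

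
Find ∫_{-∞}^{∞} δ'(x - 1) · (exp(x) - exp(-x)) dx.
- 2 \cosh{\left(1 \right)}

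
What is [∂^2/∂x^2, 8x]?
16\frac{d}{dx}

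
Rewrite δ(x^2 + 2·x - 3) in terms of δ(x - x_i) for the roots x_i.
\frac{\delta(x + 3) + \delta(x - 1)}{4}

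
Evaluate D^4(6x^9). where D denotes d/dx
18144 x^{5}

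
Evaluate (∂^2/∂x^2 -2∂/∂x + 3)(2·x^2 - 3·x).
6 x^{2} - 17 x + 10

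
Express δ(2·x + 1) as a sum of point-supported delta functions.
\frac{\delta(x + 1/2)}{2}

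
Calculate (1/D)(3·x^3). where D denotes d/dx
\frac{3 x^{4}}{4}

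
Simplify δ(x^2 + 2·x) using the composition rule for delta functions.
\frac{\delta(x + 2) + \delta(x)}{2}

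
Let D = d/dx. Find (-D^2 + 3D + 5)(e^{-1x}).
e^{- x}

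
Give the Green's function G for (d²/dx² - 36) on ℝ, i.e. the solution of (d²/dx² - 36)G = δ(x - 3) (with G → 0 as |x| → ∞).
-\frac{e^{-6|x - 3|}}{12}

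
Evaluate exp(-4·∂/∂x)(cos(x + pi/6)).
\cos{\left(x - 4 + \frac{\pi}{6} \right)}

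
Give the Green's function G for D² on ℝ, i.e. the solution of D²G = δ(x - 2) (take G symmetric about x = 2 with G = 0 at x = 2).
\frac{|x - 2|}{2}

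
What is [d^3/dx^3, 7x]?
21\frac{d^{2}}{dx^{2}}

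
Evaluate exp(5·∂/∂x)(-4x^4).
- 4 x^{4} - 80 x^{3} - 600 x^{2} - 2000 x - 2500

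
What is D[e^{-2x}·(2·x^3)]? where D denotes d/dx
x^{2} \left(6 - 4 x\right) e^{- 2 x}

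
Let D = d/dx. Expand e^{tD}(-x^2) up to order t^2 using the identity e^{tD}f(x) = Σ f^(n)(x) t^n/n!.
- t^{2} - 2 t x - x^{2}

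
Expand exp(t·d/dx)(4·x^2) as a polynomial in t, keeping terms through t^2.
4 t^{2} + 8 t x + 4 x^{2}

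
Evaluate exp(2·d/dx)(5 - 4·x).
- 4 x - 3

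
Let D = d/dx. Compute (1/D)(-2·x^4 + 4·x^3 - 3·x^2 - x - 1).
- \frac{2 x^{5}}{5} + x^{4} - x^{3} - \frac{x^{2}}{2} - x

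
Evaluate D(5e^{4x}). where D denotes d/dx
20 e^{4 x}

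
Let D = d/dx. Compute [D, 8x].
8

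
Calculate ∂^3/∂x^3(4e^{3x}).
108 e^{3 x}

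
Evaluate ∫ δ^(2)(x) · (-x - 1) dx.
0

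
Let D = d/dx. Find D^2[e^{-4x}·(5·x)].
40 \left(2 x - 1\right) e^{- 4 x}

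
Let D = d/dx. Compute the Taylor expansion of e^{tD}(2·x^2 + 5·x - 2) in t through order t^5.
2 t^{2} + t \left(4 x + 5\right) + 2 x^{2} + 5 x - 2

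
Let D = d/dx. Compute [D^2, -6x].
-12D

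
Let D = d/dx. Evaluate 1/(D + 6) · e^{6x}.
\frac{e^{6 x}}{12}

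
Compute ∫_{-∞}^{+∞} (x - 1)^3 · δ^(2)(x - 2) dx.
6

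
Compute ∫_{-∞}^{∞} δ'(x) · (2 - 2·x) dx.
2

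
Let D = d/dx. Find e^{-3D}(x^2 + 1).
x^{2} - 6 x + 10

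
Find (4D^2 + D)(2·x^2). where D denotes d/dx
4 x + 16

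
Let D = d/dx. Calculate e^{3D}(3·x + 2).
3 x + 11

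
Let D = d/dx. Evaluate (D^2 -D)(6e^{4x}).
72 e^{4 x}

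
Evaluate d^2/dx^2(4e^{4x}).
64 e^{4 x}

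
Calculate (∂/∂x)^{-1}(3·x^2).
x^{3}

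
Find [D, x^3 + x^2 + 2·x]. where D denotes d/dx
3 x^{2} + 2 x + 2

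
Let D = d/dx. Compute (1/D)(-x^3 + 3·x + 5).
- \frac{x^{4}}{4} + \frac{3 x^{2}}{2} + 5 x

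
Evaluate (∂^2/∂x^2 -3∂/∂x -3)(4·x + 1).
- 12 x - 15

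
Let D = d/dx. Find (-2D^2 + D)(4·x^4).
16 x^{2} \left(x - 6\right)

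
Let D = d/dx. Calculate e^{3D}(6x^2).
6 x^{2} + 36 x + 54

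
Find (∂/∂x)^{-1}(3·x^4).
\frac{3 x^{5}}{5}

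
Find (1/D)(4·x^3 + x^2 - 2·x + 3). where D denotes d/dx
x^{4} + \frac{x^{3}}{3} - x^{2} + 3 x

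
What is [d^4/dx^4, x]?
4\frac{d^{3}}{dx^{3}}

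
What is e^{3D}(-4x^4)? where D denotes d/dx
- 4 x^{4} - 48 x^{3} - 216 x^{2} - 432 x - 324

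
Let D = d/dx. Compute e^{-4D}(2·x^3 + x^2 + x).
2 x^{3} - 23 x^{2} + 89 x - 116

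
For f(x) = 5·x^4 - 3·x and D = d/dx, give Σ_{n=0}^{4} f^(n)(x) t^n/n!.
5 t^{4} + 20 t^{3} x + 30 t^{2} x^{2} + t \left(20 x^{3} - 3\right) + 5 x^{4} - 3 x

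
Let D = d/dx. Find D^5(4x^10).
120960 x^{5}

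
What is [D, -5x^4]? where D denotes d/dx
- 20 x^{3}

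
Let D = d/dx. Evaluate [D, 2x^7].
14 x^{6}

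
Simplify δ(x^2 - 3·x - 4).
\frac{\delta(x - 4) + \delta(x + 1)}{5}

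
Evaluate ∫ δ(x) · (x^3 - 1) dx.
-1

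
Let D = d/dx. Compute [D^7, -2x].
-14D^{6}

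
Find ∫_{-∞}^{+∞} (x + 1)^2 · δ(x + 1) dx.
0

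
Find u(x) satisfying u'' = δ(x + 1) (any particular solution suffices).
\frac{|x + 1|}{2}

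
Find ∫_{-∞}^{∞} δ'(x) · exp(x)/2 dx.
- \frac{1}{2}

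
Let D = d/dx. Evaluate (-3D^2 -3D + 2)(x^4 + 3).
2 x^{4} - 12 x^{3} - 36 x^{2} + 6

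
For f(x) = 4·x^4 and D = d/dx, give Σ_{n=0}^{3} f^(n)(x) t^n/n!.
4 x \left(4 t^{3} + 6 t^{2} x + 4 t x^{2} + x^{3}\right)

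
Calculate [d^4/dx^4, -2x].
-8\frac{d^{3}}{dx^{3}}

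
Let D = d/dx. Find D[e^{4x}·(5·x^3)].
x^{2} \left(20 x + 15\right) e^{4 x}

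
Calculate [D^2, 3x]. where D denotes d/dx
6D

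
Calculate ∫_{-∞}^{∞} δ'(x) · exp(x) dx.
-1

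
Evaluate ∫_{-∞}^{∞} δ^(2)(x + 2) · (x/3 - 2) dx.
0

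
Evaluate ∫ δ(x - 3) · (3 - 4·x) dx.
-9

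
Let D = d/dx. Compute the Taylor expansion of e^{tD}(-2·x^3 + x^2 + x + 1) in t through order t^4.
- 2 t^{3} + t^{2} \left(1 - 6 x\right) + t \left(- 6 x^{2} + 2 x + 1\right) - 2 x^{3} + x^{2} + x + 1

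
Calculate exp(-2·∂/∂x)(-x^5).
- x^{5} + 10 x^{4} - 40 x^{3} + 80 x^{2} - 80 x + 32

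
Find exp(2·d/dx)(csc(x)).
\csc{\left(x + 2 \right)}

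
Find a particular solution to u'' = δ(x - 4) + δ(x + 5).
\frac{|x - 4|}{2} + \frac{|x + 5|}{2}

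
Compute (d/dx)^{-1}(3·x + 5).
\frac{3 x^{2}}{2} + 5 x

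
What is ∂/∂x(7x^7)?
49 x^{6}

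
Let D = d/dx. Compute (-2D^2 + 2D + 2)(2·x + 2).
4 x + 8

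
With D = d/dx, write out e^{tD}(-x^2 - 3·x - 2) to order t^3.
- t^{2} - t \left(2 x + 3\right) - x^{2} - 3 x - 2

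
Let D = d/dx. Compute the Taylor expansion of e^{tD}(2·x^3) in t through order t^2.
2 x \left(3 t^{2} + 3 t x + x^{2}\right)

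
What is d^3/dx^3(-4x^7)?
- 840 x^{4}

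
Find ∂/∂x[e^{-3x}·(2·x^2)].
2 x \left(2 - 3 x\right) e^{- 3 x}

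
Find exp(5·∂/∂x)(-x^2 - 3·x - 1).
- x^{2} - 13 x - 41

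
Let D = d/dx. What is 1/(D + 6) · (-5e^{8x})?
- \frac{5 e^{8 x}}{14}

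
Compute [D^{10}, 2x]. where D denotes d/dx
20D^{9}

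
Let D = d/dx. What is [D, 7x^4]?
28 x^{3}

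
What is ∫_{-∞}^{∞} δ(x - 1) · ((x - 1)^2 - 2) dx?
-2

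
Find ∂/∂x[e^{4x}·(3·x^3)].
x^{2} \left(12 x + 9\right) e^{4 x}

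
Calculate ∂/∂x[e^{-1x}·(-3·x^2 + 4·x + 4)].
x \left(3 x - 10\right) e^{- x}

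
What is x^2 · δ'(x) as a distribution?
0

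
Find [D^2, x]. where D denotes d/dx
2D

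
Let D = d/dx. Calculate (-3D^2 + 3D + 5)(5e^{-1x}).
- 5 e^{- x}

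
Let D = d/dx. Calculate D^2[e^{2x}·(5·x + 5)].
20 \left(x + 2\right) e^{2 x}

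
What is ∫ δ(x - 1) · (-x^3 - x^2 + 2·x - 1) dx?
-1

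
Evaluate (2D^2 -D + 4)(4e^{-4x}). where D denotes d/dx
160 e^{- 4 x}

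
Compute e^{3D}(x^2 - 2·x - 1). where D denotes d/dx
x^{2} + 4 x + 2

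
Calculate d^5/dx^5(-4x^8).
- 26880 x^{3}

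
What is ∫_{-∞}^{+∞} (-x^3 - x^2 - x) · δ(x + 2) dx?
6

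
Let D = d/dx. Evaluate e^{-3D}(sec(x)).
\sec{\left(x - 3 \right)}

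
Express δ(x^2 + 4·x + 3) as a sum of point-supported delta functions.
\frac{\delta(x + 1) + \delta(x + 3)}{2}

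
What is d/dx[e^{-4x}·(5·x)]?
5 \left(1 - 4 x\right) e^{- 4 x}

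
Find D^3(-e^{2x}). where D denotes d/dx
- 8 e^{2 x}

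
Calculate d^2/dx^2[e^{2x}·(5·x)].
20 \left(x + 1\right) e^{2 x}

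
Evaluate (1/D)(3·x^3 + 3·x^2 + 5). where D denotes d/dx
\frac{3 x^{4}}{4} + x^{3} + 5 x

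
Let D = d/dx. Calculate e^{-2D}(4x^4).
4 x^{4} - 32 x^{3} + 96 x^{2} - 128 x + 64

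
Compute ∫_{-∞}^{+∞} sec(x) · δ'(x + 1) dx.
\tan{\left(1 \right)} \sec{\left(1 \right)}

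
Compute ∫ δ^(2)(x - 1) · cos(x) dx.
- \cos{\left(1 \right)}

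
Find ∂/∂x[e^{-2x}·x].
\left(1 - 2 x\right) e^{- 2 x}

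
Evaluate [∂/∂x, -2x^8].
- 16 x^{7}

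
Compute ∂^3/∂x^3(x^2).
0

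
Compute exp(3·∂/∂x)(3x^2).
3 x^{2} + 18 x + 27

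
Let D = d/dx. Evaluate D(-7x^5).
- 35 x^{4}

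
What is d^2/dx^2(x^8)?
56 x^{6}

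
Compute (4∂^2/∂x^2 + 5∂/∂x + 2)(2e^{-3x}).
46 e^{- 3 x}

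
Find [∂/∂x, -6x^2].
- 12 x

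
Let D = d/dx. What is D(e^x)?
e^{x}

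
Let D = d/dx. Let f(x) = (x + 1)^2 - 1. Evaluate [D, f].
2 x + 2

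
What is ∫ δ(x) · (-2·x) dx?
0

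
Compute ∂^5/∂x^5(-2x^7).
- 5040 x^{2}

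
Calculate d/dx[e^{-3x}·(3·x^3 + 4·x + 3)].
\left(- 9 x^{3} + 9 x^{2} - 12 x - 5\right) e^{- 3 x}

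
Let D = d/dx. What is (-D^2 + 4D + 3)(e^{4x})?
3 e^{4 x}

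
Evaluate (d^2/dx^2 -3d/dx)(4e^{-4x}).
112 e^{- 4 x}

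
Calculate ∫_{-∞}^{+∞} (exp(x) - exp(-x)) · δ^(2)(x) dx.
0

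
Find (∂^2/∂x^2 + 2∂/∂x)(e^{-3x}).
3 e^{- 3 x}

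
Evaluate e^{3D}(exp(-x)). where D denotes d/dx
e^{- x - 3}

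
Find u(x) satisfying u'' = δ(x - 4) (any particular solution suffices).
\frac{|x - 4|}{2}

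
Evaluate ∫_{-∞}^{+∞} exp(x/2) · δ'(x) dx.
- \frac{1}{2}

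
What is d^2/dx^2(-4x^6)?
- 120 x^{4}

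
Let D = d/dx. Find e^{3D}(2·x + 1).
2 x + 7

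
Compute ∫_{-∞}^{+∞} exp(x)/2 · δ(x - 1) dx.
\frac{e}{2}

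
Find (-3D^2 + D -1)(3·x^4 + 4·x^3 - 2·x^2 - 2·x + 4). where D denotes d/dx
- 3 x^{4} + 8 x^{3} - 94 x^{2} - 74 x + 6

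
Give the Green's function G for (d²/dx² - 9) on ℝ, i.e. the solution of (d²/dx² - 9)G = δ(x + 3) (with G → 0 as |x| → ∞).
-\frac{e^{-3|x + 3|}}{6}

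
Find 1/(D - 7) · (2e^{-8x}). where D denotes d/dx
- \frac{2 e^{- 8 x}}{15}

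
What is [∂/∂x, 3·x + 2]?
3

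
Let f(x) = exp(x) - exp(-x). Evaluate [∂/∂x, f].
2 \cosh{\left(x \right)}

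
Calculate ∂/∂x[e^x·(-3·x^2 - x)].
\left(- 3 x^{2} - 7 x - 1\right) e^{x}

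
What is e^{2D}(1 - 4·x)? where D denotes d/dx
- 4 x - 7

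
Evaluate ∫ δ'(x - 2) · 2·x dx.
-2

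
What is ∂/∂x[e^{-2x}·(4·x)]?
4 \left(1 - 2 x\right) e^{- 2 x}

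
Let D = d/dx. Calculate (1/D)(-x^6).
- \frac{x^{7}}{7}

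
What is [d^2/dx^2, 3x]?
6\frac{d}{dx}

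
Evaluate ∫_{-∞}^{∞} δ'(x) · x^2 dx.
0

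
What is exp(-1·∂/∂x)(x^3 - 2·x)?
x^{3} - 3 x^{2} + x + 1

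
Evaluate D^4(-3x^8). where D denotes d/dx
- 5040 x^{4}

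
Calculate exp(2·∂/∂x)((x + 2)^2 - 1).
x^{2} + 8 x + 15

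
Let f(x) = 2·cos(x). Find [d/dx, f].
- 2 \sin{\left(x \right)}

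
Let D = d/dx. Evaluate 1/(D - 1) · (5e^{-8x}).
- \frac{5 e^{- 8 x}}{9}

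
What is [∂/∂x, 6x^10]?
60 x^{9}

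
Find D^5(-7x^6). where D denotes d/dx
- 5040 x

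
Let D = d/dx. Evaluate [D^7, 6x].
42D^{6}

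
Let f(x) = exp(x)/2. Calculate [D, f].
\frac{e^{x}}{2}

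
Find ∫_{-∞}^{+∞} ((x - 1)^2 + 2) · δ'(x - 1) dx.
0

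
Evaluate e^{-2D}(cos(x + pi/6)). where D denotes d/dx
\cos{\left(x - 2 + \frac{\pi}{6} \right)}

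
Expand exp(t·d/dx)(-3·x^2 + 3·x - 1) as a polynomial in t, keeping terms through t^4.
- 3 t^{2} - 3 t \left(2 x - 1\right) - 3 x^{2} + 3 x - 1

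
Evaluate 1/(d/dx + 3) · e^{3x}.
\frac{e^{3 x}}{6}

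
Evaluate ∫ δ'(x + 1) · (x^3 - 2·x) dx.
-1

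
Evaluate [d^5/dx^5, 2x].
10\frac{d^{4}}{dx^{4}}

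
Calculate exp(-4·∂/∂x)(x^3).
x^{3} - 12 x^{2} + 48 x - 64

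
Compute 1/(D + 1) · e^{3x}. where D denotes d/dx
\frac{e^{3 x}}{4}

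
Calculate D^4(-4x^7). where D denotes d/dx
- 3360 x^{3}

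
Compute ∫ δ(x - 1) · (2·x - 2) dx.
0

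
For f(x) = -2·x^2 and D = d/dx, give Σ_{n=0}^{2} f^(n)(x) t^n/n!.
- 2 t^{2} - 4 t x - 2 x^{2}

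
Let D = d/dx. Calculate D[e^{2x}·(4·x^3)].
x^{2} \left(8 x + 12\right) e^{2 x}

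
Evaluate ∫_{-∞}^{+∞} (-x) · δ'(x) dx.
1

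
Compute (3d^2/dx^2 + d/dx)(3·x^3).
9 x \left(x + 6\right)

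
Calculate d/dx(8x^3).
24 x^{2}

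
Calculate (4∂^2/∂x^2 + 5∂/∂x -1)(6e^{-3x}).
120 e^{- 3 x}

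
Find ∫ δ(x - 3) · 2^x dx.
8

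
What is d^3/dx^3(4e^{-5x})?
- 500 e^{- 5 x}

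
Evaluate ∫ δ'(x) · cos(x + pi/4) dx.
\frac{\sqrt{2}}{2}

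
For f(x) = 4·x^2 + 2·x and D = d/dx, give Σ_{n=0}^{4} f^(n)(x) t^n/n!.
4 t^{2} + 2 t \left(4 x + 1\right) + 4 x^{2} + 2 x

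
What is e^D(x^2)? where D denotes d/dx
x^{2} + 2 x + 1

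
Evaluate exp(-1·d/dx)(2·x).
2 x - 2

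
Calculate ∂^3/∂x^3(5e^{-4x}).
- 320 e^{- 4 x}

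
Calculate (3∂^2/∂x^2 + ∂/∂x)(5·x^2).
10 x + 30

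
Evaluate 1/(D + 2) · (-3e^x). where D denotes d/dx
- e^{x}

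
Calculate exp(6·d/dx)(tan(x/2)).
\tan{\left(\frac{x}{2} + 3 \right)}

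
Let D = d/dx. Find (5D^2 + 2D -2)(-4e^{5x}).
- 532 e^{5 x}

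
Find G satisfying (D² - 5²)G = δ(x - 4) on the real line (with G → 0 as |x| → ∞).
-\frac{e^{-5|x - 4|}}{10}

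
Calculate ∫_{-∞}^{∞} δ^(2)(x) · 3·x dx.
0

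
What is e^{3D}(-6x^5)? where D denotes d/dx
- 6 x^{5} - 90 x^{4} - 540 x^{3} - 1620 x^{2} - 2430 x - 1458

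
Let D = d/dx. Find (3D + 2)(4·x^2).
8 x \left(x + 3\right)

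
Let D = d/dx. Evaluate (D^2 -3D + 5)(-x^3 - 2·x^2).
- 5 x^{3} - x^{2} + 6 x - 4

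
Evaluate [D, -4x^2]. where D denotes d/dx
- 8 x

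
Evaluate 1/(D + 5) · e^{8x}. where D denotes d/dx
\frac{e^{8 x}}{13}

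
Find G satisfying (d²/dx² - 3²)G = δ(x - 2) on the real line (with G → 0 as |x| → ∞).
-\frac{e^{-3|x - 2|}}{6}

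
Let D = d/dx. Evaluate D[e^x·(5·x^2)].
5 x \left(x + 2\right) e^{x}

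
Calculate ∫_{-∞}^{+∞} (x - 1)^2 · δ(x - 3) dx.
4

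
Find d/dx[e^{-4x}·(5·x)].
5 \left(1 - 4 x\right) e^{- 4 x}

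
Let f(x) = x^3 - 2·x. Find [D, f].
3 x^{2} - 2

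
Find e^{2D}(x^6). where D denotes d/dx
x^{6} + 12 x^{5} + 60 x^{4} + 160 x^{3} + 240 x^{2} + 192 x + 64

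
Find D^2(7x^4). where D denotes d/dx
84 x^{2}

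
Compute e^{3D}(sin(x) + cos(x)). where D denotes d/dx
\sqrt{2} \sin{\left(x + \frac{\pi}{4} + 3 \right)}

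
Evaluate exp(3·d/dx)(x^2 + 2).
x^{2} + 6 x + 11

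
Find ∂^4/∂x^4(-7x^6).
- 2520 x^{2}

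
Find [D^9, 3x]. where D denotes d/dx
27D^{8}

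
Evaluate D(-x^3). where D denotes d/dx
- 3 x^{2}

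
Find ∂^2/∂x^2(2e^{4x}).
32 e^{4 x}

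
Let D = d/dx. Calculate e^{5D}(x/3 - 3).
\frac{x}{3} - \frac{4}{3}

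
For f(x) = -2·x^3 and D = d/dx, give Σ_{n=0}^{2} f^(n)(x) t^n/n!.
2 x \left(- 3 t^{2} - 3 t x - x^{2}\right)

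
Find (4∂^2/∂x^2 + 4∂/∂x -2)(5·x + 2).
16 - 10 x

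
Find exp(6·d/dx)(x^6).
x^{6} + 36 x^{5} + 540 x^{4} + 4320 x^{3} + 19440 x^{2} + 46656 x + 46656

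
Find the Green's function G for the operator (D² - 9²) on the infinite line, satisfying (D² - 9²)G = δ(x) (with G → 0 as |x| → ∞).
-\frac{e^{-9|x|}}{18}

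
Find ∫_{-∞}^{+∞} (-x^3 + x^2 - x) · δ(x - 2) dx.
-6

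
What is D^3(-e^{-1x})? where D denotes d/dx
e^{- x}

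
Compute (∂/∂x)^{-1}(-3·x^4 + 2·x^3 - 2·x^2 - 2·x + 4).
- \frac{3 x^{5}}{5} + \frac{x^{4}}{2} - \frac{2 x^{3}}{3} - x^{2} + 4 x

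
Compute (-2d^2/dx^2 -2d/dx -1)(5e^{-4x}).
- 125 e^{- 4 x}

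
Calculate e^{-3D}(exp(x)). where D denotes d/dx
e^{x - 3}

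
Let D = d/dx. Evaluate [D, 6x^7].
42 x^{6}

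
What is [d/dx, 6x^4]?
24 x^{3}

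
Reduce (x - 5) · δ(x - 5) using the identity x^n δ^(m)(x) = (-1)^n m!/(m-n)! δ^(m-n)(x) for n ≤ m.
0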